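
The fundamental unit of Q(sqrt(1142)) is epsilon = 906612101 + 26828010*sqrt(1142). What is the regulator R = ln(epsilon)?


epsilon = 906612101 + 26828010*sqrt(1142)
= 1.8132e+09
R = ln(1.8132e+09)
= 21.3184

21.3184


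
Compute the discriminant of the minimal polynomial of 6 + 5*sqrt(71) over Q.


The element 6 + 5*sqrt(71) has minimal polynomial:
x^2 - 12*x - 1739
Discriminant = (-12)^2 - 4*(-1739)
= 144 + 6956
= 7100

7100


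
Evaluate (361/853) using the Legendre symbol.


p = 853 is prime, so compute (361/853) with the reciprocity algorithm (Jacobi-symbol steps: pull out 2s via (2/n), flip via reciprocity, reduce):
  reciprocity: (361/853) -> +(853/361)
  reduce: (131/361)
  reciprocity: (131/361) -> +(361/131)
  reduce: (99/131)
  reciprocity: (99/131) -> -(131/99)
  reduce: (32/99)
  pull out 2: (2/99) = -1  (since 99 mod 8 = 3)
  pull out 2: (2/99) = -1  (since 99 mod 8 = 3)
  pull out 2: (2/99) = -1  (since 99 mod 8 = 3)
  pull out 2: (2/99) = -1  (since 99 mod 8 = 3)
  pull out 2: (2/99) = -1  (since 99 mod 8 = 3)
  (1/99) = 1
Product of signs = 1
(361/853) = 1

1


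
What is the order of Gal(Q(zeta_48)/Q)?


|Gal(Q(zeta_48)/Q)| = phi(48)
= 16

16


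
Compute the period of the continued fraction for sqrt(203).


Run the CF algorithm for sqrt(203).
a_0 = floor(sqrt(203)) = 14; set m_0=0, q_0=1.
Recurrence: m' = q*a - m,  q' = (d - m'^2)/q,  a' = floor((a_0 + m')/q').
  step 1: m=14, q=7, a=4
  step 2: m=14, q=1, a=28
a_2 = 2*a_0 = 28, so the period closes here.
sqrt(203) = [14; 4, 28]
Period length = 2

2


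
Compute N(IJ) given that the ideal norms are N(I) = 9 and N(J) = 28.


N(IJ) = N(I) * N(J)
= 9 * 28
= 252

252


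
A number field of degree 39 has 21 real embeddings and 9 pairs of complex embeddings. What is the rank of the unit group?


By Dirichlet's unit theorem:
rank = r1 + r2 - 1
= 21 + 9 - 1
= 29

29


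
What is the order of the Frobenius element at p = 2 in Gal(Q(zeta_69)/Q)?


The Frobenius at p in Gal(Q(zeta_n)/Q) = (Z/nZ)* is the class of p, so its order is ord_69(2), the smallest k >= 1 with 2^k = 1 mod 69.
n = 69 = 3 * 23, phi(69) = 44; the order divides phi(n).
Divisors of 44: 1, 2, 4, 11, 22, 44
Repeated squaring mod 69: 2^1 = 2, 2^2 = 4, 2^4 = 16, 2^8 = 49, 2^16 = 55, 2^32 = 58
Test divisors in increasing order:
  k=1: 2^1 = 2 mod 69
  k=2: 2^2 = 4 mod 69
  k=4: 2^4 = 16 mod 69
  k=11: 2^11 = 49 * 4 * 2 = 47 mod 69
  k=22: 2^22 = 55 * 16 * 4 = 1 mod 69  <- first divisor giving 1
Order = 22

22


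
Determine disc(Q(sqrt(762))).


For K = Q(sqrt(d)) with d squarefree: disc(K) = d if d = 1 mod 4, and disc(K) = 4d if d = 2 or 3 mod 4.
Here d = 762, and d mod 4 = 2.
d = 2 mod 4, not 1 (O_K = Z[sqrt(d)]), so disc(K) = 4d = 4 * (762) = 3048

3048


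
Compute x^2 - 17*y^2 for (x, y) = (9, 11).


x^2 - d*y^2
= 9^2 - 17*11^2
= 81 - 2057
= -1976

-1976


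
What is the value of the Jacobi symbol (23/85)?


Compute (23/85) via quadratic reciprocity:
  reciprocity: (23/85) -> +(85/23)
  reduce: (16/23)
  pull out 2: (2/23) = +1  (since 23 mod 8 = 7)
  pull out 2: (2/23) = +1  (since 23 mod 8 = 7)
  pull out 2: (2/23) = +1  (since 23 mod 8 = 7)
  pull out 2: (2/23) = +1  (since 23 mod 8 = 7)
  (1/23) = 1
Product of signs = 1

1


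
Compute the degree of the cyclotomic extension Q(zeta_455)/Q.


The degree equals Euler's totient phi(455).
455 = 5 * 7 * 13
phi(455) = 288

288


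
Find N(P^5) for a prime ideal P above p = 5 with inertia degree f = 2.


N(P^a) = p^(a*f)
= 5^(5*2)
= 5^10
= 9765625

9765625


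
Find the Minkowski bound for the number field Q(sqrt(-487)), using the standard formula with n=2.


d = -487, d mod 4 = 1, so disc(K) = d = -487; |disc(K)| = 487
Imaginary quadratic field, so n = 2, s = r2 = 1, r1 = 0
M = (n!/n^n) * (4/pi)^s * sqrt(|disc(K)|) = (2!/2^2) * (4/pi)^1 * sqrt(487)
= 0.5 * 1.273240 * 22.068076
= 14.0490

14.0490


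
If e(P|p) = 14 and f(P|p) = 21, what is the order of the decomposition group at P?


|D_P| = e * f
= 14 * 21
= 294

294


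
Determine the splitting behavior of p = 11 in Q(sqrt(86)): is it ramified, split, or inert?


K = Q(sqrt(86)). Since d mod 4 = 2, disc(K) = 344.
Check p | disc: 344 mod 11 = 3.
p does not divide disc. Compute Legendre symbol (d/p):
9^((11-1)/2) mod 11 = 1
(d/p) = 1, so p splits: (p) = P*P' with e=1, f=1, g=2.
Therefore p is split.

split


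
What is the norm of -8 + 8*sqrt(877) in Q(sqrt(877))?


N(a + b*sqrt(d)) = a^2 - d*b^2
= (-8)^2 - (877)*(8)^2
= 64 - 56128
= -56064

-56064


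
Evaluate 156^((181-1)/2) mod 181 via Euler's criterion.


p = 181 is prime and the exponent is (p-1)/2 = 90, so by Euler's criterion 156^90 = (156/181) = +1 or -1 mod 181.
Compute by square-and-multiply:
  90 = 64 + 16 + 8 + 2 (binary 1011010)
  Repeated squaring mod 181: 156^1 = 156, 156^2 = 82, 156^4 = 27, 156^8 = 5, 156^16 = 25, 156^32 = 82, 156^64 = 27
  156^90 = 156^64 * 156^16 * 156^8 * 156^2 = 27 * 25 * 5 * 82 mod 181
    27 * 25 = 675 = 132 mod 181
    132 * 5 = 660 = 117 mod 181
    117 * 82 = 9594 = 1 mod 181
  156^90 = 1 mod 181
Result 1: 156 is a quadratic residue mod 181.
156^90 mod 181 = 1

1


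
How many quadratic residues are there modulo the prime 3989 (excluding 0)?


For prime p, the number of non-zero quadratic residues is (p-1)/2.
= (3989-1)/2
= 1994

1994


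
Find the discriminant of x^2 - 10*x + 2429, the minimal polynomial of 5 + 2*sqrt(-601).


The element 5 + 2*sqrt(-601) has minimal polynomial:
x^2 - 10*x + 2429
Discriminant = (-10)^2 - 4*(2429)
= 100 - 9716
= -9616

-9616


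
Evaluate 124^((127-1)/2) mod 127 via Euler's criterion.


p = 127 is prime and the exponent is (p-1)/2 = 63, so by Euler's criterion 124^63 = (124/127) = +1 or -1 mod 127.
Compute by square-and-multiply:
  63 = 32 + 16 + 8 + 4 + 2 + 1 (binary 111111)
  Repeated squaring mod 127: 124^1 = 124, 124^2 = 9, 124^4 = 81, 124^8 = 84, 124^16 = 71, 124^32 = 88
  124^63 = 124^32 * 124^16 * 124^8 * 124^4 * 124^2 * 124^1 = 88 * 71 * 84 * 81 * 9 * 124 mod 127
    88 * 71 = 6248 = 25 mod 127
    25 * 84 = 2100 = 68 mod 127
    68 * 81 = 5508 = 47 mod 127
    47 * 9 = 423 = 42 mod 127
    42 * 124 = 5208 = 1 mod 127
  124^63 = 1 mod 127
Result 1: 124 is a quadratic residue mod 127.
124^63 mod 127 = 1

1


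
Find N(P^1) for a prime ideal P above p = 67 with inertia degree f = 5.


N(P^a) = p^(a*f)
= 67^(1*5)
= 67^5
= 1350125107

1350125107


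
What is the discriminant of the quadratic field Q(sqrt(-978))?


For K = Q(sqrt(d)) with d squarefree: disc(K) = d if d = 1 mod 4, and disc(K) = 4d if d = 2 or 3 mod 4.
Here d = -978, and d mod 4 = 2.
d = 2 mod 4, not 1 (O_K = Z[sqrt(d)]), so disc(K) = 4d = 4 * (-978) = -3912

-3912


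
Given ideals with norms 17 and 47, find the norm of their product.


N(IJ) = N(I) * N(J)
= 17 * 47
= 799

799


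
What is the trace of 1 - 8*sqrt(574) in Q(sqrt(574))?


Tr(a + b*sqrt(d)) = (a + b*sqrt(d)) + (a - b*sqrt(d)) = 2a
= 2 * (1)
= 2

2


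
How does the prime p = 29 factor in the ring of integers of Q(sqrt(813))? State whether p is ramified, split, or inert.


K = Q(sqrt(813)). Since d mod 4 = 1, disc(K) = 813.
Check p | disc: 813 mod 29 = 1.
p does not divide disc. Compute Legendre symbol (d/p):
1^((29-1)/2) mod 29 = 1
(d/p) = 1, so p splits: (p) = P*P' with e=1, f=1, g=2.
Therefore p is split.

split


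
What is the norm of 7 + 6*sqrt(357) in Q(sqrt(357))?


N(a + b*sqrt(d)) = a^2 - d*b^2
= (7)^2 - (357)*(6)^2
= 49 - 12852
= -12803

-12803


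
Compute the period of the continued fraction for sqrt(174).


Run the CF algorithm for sqrt(174).
a_0 = floor(sqrt(174)) = 13; set m_0=0, q_0=1.
Recurrence: m' = q*a - m,  q' = (d - m'^2)/q,  a' = floor((a_0 + m')/q').
  step 1: m=13, q=5, a=5
  step 2: m=12, q=6, a=4
  step 3: m=12, q=5, a=5
  step 4: m=13, q=1, a=26
a_4 = 2*a_0 = 26, so the period closes here.
sqrt(174) = [13; 5, 4, 5, 26]
Period length = 4

4


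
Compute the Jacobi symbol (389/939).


Compute (389/939) via quadratic reciprocity:
  reciprocity: (389/939) -> +(939/389)
  reduce: (161/389)
  reciprocity: (161/389) -> +(389/161)
  reduce: (67/161)
  reciprocity: (67/161) -> +(161/67)
  reduce: (27/67)
  reciprocity: (27/67) -> -(67/27)
  reduce: (13/27)
  reciprocity: (13/27) -> +(27/13)
  reduce: (1/13)
  (1/13) = 1
Product of signs = -1

-1


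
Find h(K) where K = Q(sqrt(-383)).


K = Q(sqrt(-383)). d mod 4 = 1, so D = disc(K) = d = -383
h(K) equals the number of primitive reduced positive-definite forms (a, b, c) = a*x^2 + b*x*y + c*y^2 with b^2 - 4ac = D,
where reduced means |b| <= a <= c, with b >= 0 whenever |b| = a or a = c, and primitive means gcd(a, b, c) = 1.
Reduced forces 3a^2 <= |D| = 383, so 1 <= a <= 11; b must have the parity of D, and c = (b^2 - D)/(4a) must be an integer >= a.
Enumerate a = 1..11, b in [-a, a]:
  a=1: (1, 1, 96)  [1]
  a=2: (2, -1, 48), (2, 1, 48)  [2]
  a=3: (3, -1, 32), (3, 1, 32)  [2]
  a=4: (4, -1, 24), (4, 1, 24)  [2]
  a=5: none
  a=6: (6, -5, 17), (6, -1, 16), (6, 1, 16), (6, 5, 17)  [4]
  a=7: (7, -3, 14), (7, 3, 14)  [2]
  a=8: (8, -1, 12), (8, 1, 12)  [2]
  a=9: (9, -7, 12), (9, 7, 12)  [2]
  a=10..11: none
Total reduced forms: 1 + 2 + 2 + 2 + 4 + 2 + 2 + 2 = 17
h = 17

17


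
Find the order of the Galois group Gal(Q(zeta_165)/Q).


|Gal(Q(zeta_165)/Q)| = phi(165)
= 80

80


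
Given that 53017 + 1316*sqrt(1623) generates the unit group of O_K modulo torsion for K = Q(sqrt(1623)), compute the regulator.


epsilon = 53017 + 1316*sqrt(1623)
= 106034.0000
R = ln(106034.0000)
= 11.5715

11.5715


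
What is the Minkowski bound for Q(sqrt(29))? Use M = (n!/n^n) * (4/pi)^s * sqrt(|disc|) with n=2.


d = 29, d mod 4 = 1, so disc(K) = d = 29; |disc(K)| = 29
Real quadratic field, so n = 2, s = r2 = 0, r1 = 2
M = (n!/n^n) * (4/pi)^s * sqrt(|disc(K)|) = (2!/2^2) * (4/pi)^0 * sqrt(29)
= 0.5 * 1.000000 * 5.385165
= 2.6926

2.6926


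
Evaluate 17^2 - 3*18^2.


x^2 - d*y^2
= 17^2 - 3*18^2
= 289 - 972
= -683

-683


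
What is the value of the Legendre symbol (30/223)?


p = 223 is prime, so compute (30/223) with the reciprocity algorithm (Jacobi-symbol steps: pull out 2s via (2/n), flip via reciprocity, reduce):
  pull out 2: (2/223) = +1  (since 223 mod 8 = 7)
  reciprocity: (15/223) -> -(223/15)
  reduce: (13/15)
  reciprocity: (13/15) -> +(15/13)
  reduce: (2/13)
  pull out 2: (2/13) = -1  (since 13 mod 8 = 5)
  (1/13) = 1
Product of signs = 1
(30/223) = 1

1


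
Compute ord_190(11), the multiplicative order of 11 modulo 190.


We want ord_190(11), the smallest k >= 1 with 11^k = 1 mod 190.
n = 190 = 2 * 5 * 19, phi(190) = 72; the order divides phi(n).
Divisors of 72: 1, 2, 3, 4, 6, 8, 9, 12, 18, 24, 36, 72
Repeated squaring mod 190: 11^1 = 11, 11^2 = 121, 11^4 = 11, 11^8 = 121, 11^16 = 11, 11^32 = 121, 11^64 = 11
Test divisors in increasing order:
  k=1: 11^1 = 11 mod 190
  k=2: 11^2 = 121 mod 190
  k=3: 11^3 = 121 * 11 = 1 mod 190  <- first divisor giving 1
Order = 3

3


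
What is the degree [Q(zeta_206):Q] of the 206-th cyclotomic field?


The degree equals Euler's totient phi(206).
206 = 2 * 103
phi(206) = 102

102


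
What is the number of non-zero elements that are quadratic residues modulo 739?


For prime p, the number of non-zero quadratic residues is (p-1)/2.
= (739-1)/2
= 369

369


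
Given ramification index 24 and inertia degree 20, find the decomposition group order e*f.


|D_P| = e * f
= 24 * 20
= 480

480


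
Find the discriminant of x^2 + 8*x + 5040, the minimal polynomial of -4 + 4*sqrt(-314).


The element -4 + 4*sqrt(-314) has minimal polynomial:
x^2 + 8*x + 5040
Discriminant = (8)^2 - 4*(5040)
= 64 - 20160
= -20096

-20096


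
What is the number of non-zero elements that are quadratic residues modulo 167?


For prime p, the number of non-zero quadratic residues is (p-1)/2.
= (167-1)/2
= 83

83


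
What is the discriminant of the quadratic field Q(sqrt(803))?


For K = Q(sqrt(d)) with d squarefree: disc(K) = d if d = 1 mod 4, and disc(K) = 4d if d = 2 or 3 mod 4.
Here d = 803, and d mod 4 = 3.
d = 3 mod 4, not 1 (O_K = Z[sqrt(d)]), so disc(K) = 4d = 4 * (803) = 3212

3212


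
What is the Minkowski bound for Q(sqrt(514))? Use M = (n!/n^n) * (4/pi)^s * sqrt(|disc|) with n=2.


d = 514, d mod 4 = 2, so disc(K) = 4d = 2056; |disc(K)| = 2056
Real quadratic field, so n = 2, s = r2 = 0, r1 = 2
M = (n!/n^n) * (4/pi)^s * sqrt(|disc(K)|) = (2!/2^2) * (4/pi)^0 * sqrt(2056)
= 0.5 * 1.000000 * 45.343136
= 22.6716

22.6716


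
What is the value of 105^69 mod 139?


p = 139 is prime and the exponent is (p-1)/2 = 69, so by Euler's criterion 105^69 = (105/139) = +1 or -1 mod 139.
Compute by square-and-multiply:
  69 = 64 + 4 + 1 (binary 1000101)
  Repeated squaring mod 139: 105^1 = 105, 105^2 = 44, 105^4 = 129, 105^8 = 100, 105^16 = 131, 105^32 = 64, 105^64 = 65
  105^69 = 105^64 * 105^4 * 105^1 = 65 * 129 * 105 mod 139
    65 * 129 = 8385 = 45 mod 139
    45 * 105 = 4725 = 138 mod 139
  105^69 = 138 mod 139
Result 138 = p - 1 = -1 mod 139: 105 is a quadratic non-residue mod 139. As a residue in [0, p-1] the value is 138.
105^69 mod 139 = 138

138


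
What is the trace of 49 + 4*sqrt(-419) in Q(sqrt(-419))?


Tr(a + b*sqrt(d)) = (a + b*sqrt(d)) + (a - b*sqrt(d)) = 2a
= 2 * (49)
= 98

98


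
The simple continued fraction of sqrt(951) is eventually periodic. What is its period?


Run the CF algorithm for sqrt(951).
a_0 = floor(sqrt(951)) = 30; set m_0=0, q_0=1.
Recurrence: m' = q*a - m,  q' = (d - m'^2)/q,  a' = floor((a_0 + m')/q').
  step 1: m=30, q=51, a=1
  step 2: m=21, q=10, a=5
  step 3: m=29, q=11, a=5
  step 4: m=26, q=25, a=2
  step 5: m=24, q=15, a=3
  step 6: m=21, q=34, a=1
  step 7: m=13, q=23, a=1
  step 8: m=10, q=37, a=1
  step 9: m=27, q=6, a=9
  step 10: m=27, q=37, a=1
  step 11: m=10, q=23, a=1
  step 12: m=13, q=34, a=1
  step 13: m=21, q=15, a=3
  step 14: m=24, q=25, a=2
  step 15: m=26, q=11, a=5
  step 16: m=29, q=10, a=5
  step 17: m=21, q=51, a=1
  step 18: m=30, q=1, a=60
a_18 = 2*a_0 = 60, so the period closes here.
sqrt(951) = [30; 1, 5, 5, 2, 3, 1, 1, 1, 9, 1, 1, 1, 3, 2, 5, 5, 1, 60]
Period length = 18

18


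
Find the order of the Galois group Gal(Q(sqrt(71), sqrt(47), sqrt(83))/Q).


The 3 square roots of distinct primes are multiplicatively independent over Q,
so [K:Q] = 2^3 and Gal(K/Q) is isomorphic to (Z/2Z)^3.
|Gal| = 2^3 = 8

8


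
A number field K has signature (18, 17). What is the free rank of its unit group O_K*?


By Dirichlet's unit theorem:
rank = r1 + r2 - 1
= 18 + 17 - 1
= 34

34


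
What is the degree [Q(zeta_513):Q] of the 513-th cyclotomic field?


The degree equals Euler's totient phi(513).
513 = 3^3 * 19
phi(513) = 324

324


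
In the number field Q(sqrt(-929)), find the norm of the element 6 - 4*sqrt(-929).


N(a + b*sqrt(d)) = a^2 - d*b^2
= (6)^2 - (-929)*(-4)^2
= 36 + 14864
= 14900

14900


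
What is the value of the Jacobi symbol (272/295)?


Compute (272/295) via quadratic reciprocity:
  pull out 2: (2/295) = +1  (since 295 mod 8 = 7)
  pull out 2: (2/295) = +1  (since 295 mod 8 = 7)
  pull out 2: (2/295) = +1  (since 295 mod 8 = 7)
  pull out 2: (2/295) = +1  (since 295 mod 8 = 7)
  reciprocity: (17/295) -> +(295/17)
  reduce: (6/17)
  pull out 2: (2/17) = +1  (since 17 mod 8 = 1)
  reciprocity: (3/17) -> +(17/3)
  reduce: (2/3)
  pull out 2: (2/3) = -1  (since 3 mod 8 = 3)
  (1/3) = 1
Product of signs = -1

-1


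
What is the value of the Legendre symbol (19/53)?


p = 53 is prime, so compute (19/53) with the reciprocity algorithm (Jacobi-symbol steps: pull out 2s via (2/n), flip via reciprocity, reduce):
  reciprocity: (19/53) -> +(53/19)
  reduce: (15/19)
  reciprocity: (15/19) -> -(19/15)
  reduce: (4/15)
  pull out 2: (2/15) = +1  (since 15 mod 8 = 7)
  pull out 2: (2/15) = +1  (since 15 mod 8 = 7)
  (1/15) = 1
Product of signs = -1
(19/53) = -1

-1


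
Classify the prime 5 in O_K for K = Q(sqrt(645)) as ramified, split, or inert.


K = Q(sqrt(645)). Since d mod 4 = 1, disc(K) = 645.
Check p | disc: 645 mod 5 = 0.
p divides disc, so p ramifies: (p) = P^2 with e=2, f=1, g=1.
Therefore p is ramified.

ramified


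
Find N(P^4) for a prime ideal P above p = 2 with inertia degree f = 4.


N(P^a) = p^(a*f)
= 2^(4*4)
= 2^16
= 65536

65536


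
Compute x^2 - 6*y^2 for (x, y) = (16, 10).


x^2 - d*y^2
= 16^2 - 6*10^2
= 256 - 600
= -344

-344


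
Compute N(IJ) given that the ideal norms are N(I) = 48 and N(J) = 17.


N(IJ) = N(I) * N(J)
= 48 * 17
= 816

816


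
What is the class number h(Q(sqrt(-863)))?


K = Q(sqrt(-863)). d mod 4 = 1, so D = disc(K) = d = -863
h(K) equals the number of primitive reduced positive-definite forms (a, b, c) = a*x^2 + b*x*y + c*y^2 with b^2 - 4ac = D,
where reduced means |b| <= a <= c, with b >= 0 whenever |b| = a or a = c, and primitive means gcd(a, b, c) = 1.
Reduced forces 3a^2 <= |D| = 863, so 1 <= a <= 16; b must have the parity of D, and c = (b^2 - D)/(4a) must be an integer >= a.
Enumerate a = 1..16, b in [-a, a]:
  a=1: (1, 1, 216)  [1]
  a=2: (2, -1, 108), (2, 1, 108)  [2]
  a=3: (3, -1, 72), (3, 1, 72)  [2]
  a=4: (4, -1, 54), (4, 1, 54)  [2]
  a=5: none
  a=6: (6, -5, 37), (6, -1, 36), (6, 1, 36), (6, 5, 37)  [4]
  a=7: none
  a=8: (8, -1, 27), (8, 1, 27)  [2]
  a=9: (9, -1, 24), (9, 1, 24)  [2]
  a=10..11: none
  a=12: (12, -7, 19), (12, -1, 18), (12, 1, 18), (12, 7, 19)  [4]
  a=13..15: none
  a=16: (16, -15, 17), (16, 15, 17)  [2]
Total reduced forms: 1 + 2 + 2 + 2 + 4 + 2 + 2 + 4 + 2 = 21
h = 21

21


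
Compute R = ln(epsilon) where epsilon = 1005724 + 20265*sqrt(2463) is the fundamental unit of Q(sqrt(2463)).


epsilon = 1005724 + 20265*sqrt(2463)
= 2.0114e+06
R = ln(2.0114e+06)
= 14.5144

14.5144


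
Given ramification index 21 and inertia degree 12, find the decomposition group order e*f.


|D_P| = e * f
= 21 * 12
= 252

252


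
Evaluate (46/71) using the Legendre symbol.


p = 71 is prime, so compute (46/71) with the reciprocity algorithm (Jacobi-symbol steps: pull out 2s via (2/n), flip via reciprocity, reduce):
  pull out 2: (2/71) = +1  (since 71 mod 8 = 7)
  reciprocity: (23/71) -> -(71/23)
  reduce: (2/23)
  pull out 2: (2/23) = +1  (since 23 mod 8 = 7)
  (1/23) = 1
Product of signs = -1
(46/71) = -1

-1


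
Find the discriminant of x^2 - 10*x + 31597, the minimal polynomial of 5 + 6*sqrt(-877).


The element 5 + 6*sqrt(-877) has minimal polynomial:
x^2 - 10*x + 31597
Discriminant = (-10)^2 - 4*(31597)
= 100 - 126388
= -126288

-126288


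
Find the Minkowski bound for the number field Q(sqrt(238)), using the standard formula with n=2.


d = 238, d mod 4 = 2, so disc(K) = 4d = 952; |disc(K)| = 952
Real quadratic field, so n = 2, s = r2 = 0, r1 = 2
M = (n!/n^n) * (4/pi)^s * sqrt(|disc(K)|) = (2!/2^2) * (4/pi)^0 * sqrt(952)
= 0.5 * 1.000000 * 30.854497
= 15.4272

15.4272


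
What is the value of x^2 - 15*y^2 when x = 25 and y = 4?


x^2 - d*y^2
= 25^2 - 15*4^2
= 625 - 240
= 385

385


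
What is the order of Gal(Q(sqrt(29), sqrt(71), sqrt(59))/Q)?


The 3 square roots of distinct primes are multiplicatively independent over Q,
so [K:Q] = 2^3 and Gal(K/Q) is isomorphic to (Z/2Z)^3.
|Gal| = 2^3 = 8

8


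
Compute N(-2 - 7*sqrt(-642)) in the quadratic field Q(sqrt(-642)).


N(a + b*sqrt(d)) = a^2 - d*b^2
= (-2)^2 - (-642)*(-7)^2
= 4 + 31458
= 31462

31462


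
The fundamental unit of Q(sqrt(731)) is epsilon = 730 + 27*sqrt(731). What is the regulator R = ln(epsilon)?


epsilon = 730 + 27*sqrt(731)
= 1459.9993
R = ln(1459.9993)
= 7.2862

7.2862


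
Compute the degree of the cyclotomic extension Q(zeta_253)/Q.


The degree equals Euler's totient phi(253).
253 = 11 * 23
phi(253) = 220

220


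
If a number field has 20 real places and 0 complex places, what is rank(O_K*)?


By Dirichlet's unit theorem:
rank = r1 + r2 - 1
= 20 + 0 - 1
= 19

19


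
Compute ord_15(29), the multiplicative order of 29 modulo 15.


We want ord_15(29), the smallest k >= 1 with 29^k = 1 mod 15.
n = 15 = 3 * 5, phi(15) = 8; the order divides phi(n).
Divisors of 8: 1, 2, 4, 8
Repeated squaring mod 15: 29^1 = 14, 29^2 = 1, 29^4 = 1, 29^8 = 1
Test divisors in increasing order:
  k=1: 29^1 = 14 mod 15
  k=2: 29^2 = 1 mod 15  <- first divisor giving 1
Order = 2

2


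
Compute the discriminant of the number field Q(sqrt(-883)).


For K = Q(sqrt(d)) with d squarefree: disc(K) = d if d = 1 mod 4, and disc(K) = 4d if d = 2 or 3 mod 4.
Here d = -883, and d mod 4 = 1.
d = 1 mod 4 (O_K = Z[(1+sqrt(d))/2]), so disc(K) = d = -883

-883


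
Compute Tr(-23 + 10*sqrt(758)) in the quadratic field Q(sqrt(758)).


Tr(a + b*sqrt(d)) = (a + b*sqrt(d)) + (a - b*sqrt(d)) = 2a
= 2 * (-23)
= -46

-46


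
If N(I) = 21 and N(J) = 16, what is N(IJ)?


N(IJ) = N(I) * N(J)
= 21 * 16
= 336

336


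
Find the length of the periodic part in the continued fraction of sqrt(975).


Run the CF algorithm for sqrt(975).
a_0 = floor(sqrt(975)) = 31; set m_0=0, q_0=1.
Recurrence: m' = q*a - m,  q' = (d - m'^2)/q,  a' = floor((a_0 + m')/q').
  step 1: m=31, q=14, a=4
  step 2: m=25, q=25, a=2
  step 3: m=25, q=14, a=4
  step 4: m=31, q=1, a=62
a_4 = 2*a_0 = 62, so the period closes here.
sqrt(975) = [31; 4, 2, 4, 62]
Period length = 4

4


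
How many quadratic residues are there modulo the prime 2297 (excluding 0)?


For prime p, the number of non-zero quadratic residues is (p-1)/2.
= (2297-1)/2
= 1148

1148


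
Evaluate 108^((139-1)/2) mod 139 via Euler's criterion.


p = 139 is prime and the exponent is (p-1)/2 = 69, so by Euler's criterion 108^69 = (108/139) = +1 or -1 mod 139.
Compute by square-and-multiply:
  69 = 64 + 4 + 1 (binary 1000101)
  Repeated squaring mod 139: 108^1 = 108, 108^2 = 127, 108^4 = 5, 108^8 = 25, 108^16 = 69, 108^32 = 35, 108^64 = 113
  108^69 = 108^64 * 108^4 * 108^1 = 113 * 5 * 108 mod 139
    113 * 5 = 565 = 9 mod 139
    9 * 108 = 972 = 138 mod 139
  108^69 = 138 mod 139
Result 138 = p - 1 = -1 mod 139: 108 is a quadratic non-residue mod 139. As a residue in [0, p-1] the value is 138.
108^69 mod 139 = 138

138


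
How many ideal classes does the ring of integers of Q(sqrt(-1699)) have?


K = Q(sqrt(-1699)). d mod 4 = 1, so D = disc(K) = d = -1699
h(K) equals the number of primitive reduced positive-definite forms (a, b, c) = a*x^2 + b*x*y + c*y^2 with b^2 - 4ac = D,
where reduced means |b| <= a <= c, with b >= 0 whenever |b| = a or a = c, and primitive means gcd(a, b, c) = 1.
Reduced forces 3a^2 <= |D| = 1699, so 1 <= a <= 23; b must have the parity of D, and c = (b^2 - D)/(4a) must be an integer >= a.
Enumerate a = 1..23, b in [-a, a]:
  a=1: (1, 1, 425)  [1]
  a=2..4: none
  a=5: (5, -1, 85), (5, 1, 85)  [2]
  a=6: none
  a=7: (7, -3, 61), (7, 3, 61)  [2]
  a=8..12: none
  a=13: (13, -11, 35), (13, 11, 35)  [2]
  a=14..16: none
  a=17: (17, -1, 25), (17, 1, 25)  [2]
  a=18: none
  a=19: (19, -7, 23), (19, 7, 23)  [2]
  a=20..23: none
Total reduced forms: 1 + 2 + 2 + 2 + 2 + 2 = 11
h = 11

11


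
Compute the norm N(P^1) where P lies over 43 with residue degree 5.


N(P^a) = p^(a*f)
= 43^(1*5)
= 43^5
= 147008443

147008443


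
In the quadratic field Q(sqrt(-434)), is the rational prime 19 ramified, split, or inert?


K = Q(sqrt(-434)). Since d mod 4 = 2, disc(K) = -1736.
Check p | disc: -1736 mod 19 = 12.
p does not divide disc. Compute Legendre symbol (d/p):
3^((19-1)/2) mod 19 = -1
(d/p) = -1, so p is inert: (p) stays prime with e=1, f=2, g=1.
Therefore p is inert.

inert


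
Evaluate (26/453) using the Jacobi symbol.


Compute (26/453) via quadratic reciprocity:
  pull out 2: (2/453) = -1  (since 453 mod 8 = 5)
  reciprocity: (13/453) -> +(453/13)
  reduce: (11/13)
  reciprocity: (11/13) -> +(13/11)
  reduce: (2/11)
  pull out 2: (2/11) = -1  (since 11 mod 8 = 3)
  (1/11) = 1
Product of signs = 1

1


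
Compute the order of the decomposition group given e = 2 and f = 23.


|D_P| = e * f
= 2 * 23
= 46

46


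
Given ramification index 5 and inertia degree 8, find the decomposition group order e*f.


|D_P| = e * f
= 5 * 8
= 40

40


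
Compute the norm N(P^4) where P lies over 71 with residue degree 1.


N(P^a) = p^(a*f)
= 71^(4*1)
= 71^4
= 25411681

25411681


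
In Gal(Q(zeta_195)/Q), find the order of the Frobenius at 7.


The Frobenius at p in Gal(Q(zeta_n)/Q) = (Z/nZ)* is the class of p, so its order is ord_195(7), the smallest k >= 1 with 7^k = 1 mod 195.
n = 195 = 3 * 5 * 13, phi(195) = 96; the order divides phi(n).
Divisors of 96: 1, 2, 3, 4, 6, 8, 12, 16, 24, 32, 48, 96
Repeated squaring mod 195: 7^1 = 7, 7^2 = 49, 7^4 = 61, 7^8 = 16, 7^16 = 61, 7^32 = 16, 7^64 = 61
Test divisors in increasing order:
  k=1: 7^1 = 7 mod 195
  k=2: 7^2 = 49 mod 195
  k=3: 7^3 = 49 * 7 = 148 mod 195
  k=4: 7^4 = 61 mod 195
  k=6: 7^6 = 61 * 49 = 64 mod 195
  k=8: 7^8 = 16 mod 195
  k=12: 7^12 = 16 * 61 = 1 mod 195  <- first divisor giving 1
Order = 12

12


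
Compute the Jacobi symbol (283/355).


Compute (283/355) via quadratic reciprocity:
  reciprocity: (283/355) -> -(355/283)
  reduce: (72/283)
  pull out 2: (2/283) = -1  (since 283 mod 8 = 3)
  pull out 2: (2/283) = -1  (since 283 mod 8 = 3)
  pull out 2: (2/283) = -1  (since 283 mod 8 = 3)
  reciprocity: (9/283) -> +(283/9)
  reduce: (4/9)
  pull out 2: (2/9) = +1  (since 9 mod 8 = 1)
  pull out 2: (2/9) = +1  (since 9 mod 8 = 1)
  (1/9) = 1
Product of signs = 1

1


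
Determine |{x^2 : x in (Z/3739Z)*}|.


For prime p, the number of non-zero quadratic residues is (p-1)/2.
= (3739-1)/2
= 1869

1869


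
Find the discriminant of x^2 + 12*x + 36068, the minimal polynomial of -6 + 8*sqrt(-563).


The element -6 + 8*sqrt(-563) has minimal polynomial:
x^2 + 12*x + 36068
Discriminant = (12)^2 - 4*(36068)
= 144 - 144272
= -144128

-144128


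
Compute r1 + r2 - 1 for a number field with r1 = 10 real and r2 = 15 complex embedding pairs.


By Dirichlet's unit theorem:
rank = r1 + r2 - 1
= 10 + 15 - 1
= 24

24


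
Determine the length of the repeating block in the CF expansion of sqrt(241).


Run the CF algorithm for sqrt(241).
a_0 = floor(sqrt(241)) = 15; set m_0=0, q_0=1.
Recurrence: m' = q*a - m,  q' = (d - m'^2)/q,  a' = floor((a_0 + m')/q').
  step 1: m=15, q=16, a=1
  step 2: m=1, q=15, a=1
  step 3: m=14, q=3, a=9
  step 4: m=13, q=24, a=1
  step 5: m=11, q=5, a=5
  step 6: m=14, q=9, a=3
  step 7: m=13, q=8, a=3
  step 8: m=11, q=15, a=1
  step 9: m=4, q=15, a=1
  step 10: m=11, q=8, a=3
  step 11: m=13, q=9, a=3
  step 12: m=14, q=5, a=5
  step 13: m=11, q=24, a=1
  step 14: m=13, q=3, a=9
  step 15: m=14, q=15, a=1
  step 16: m=1, q=16, a=1
  step 17: m=15, q=1, a=30
a_17 = 2*a_0 = 30, so the period closes here.
sqrt(241) = [15; 1, 1, 9, 1, 5, 3, 3, 1, 1, 3, 3, 5, 1, 9, 1, 1, 30]
Period length = 17

17


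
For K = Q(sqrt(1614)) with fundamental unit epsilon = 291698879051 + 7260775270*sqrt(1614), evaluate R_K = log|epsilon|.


epsilon = 291698879051 + 7260775270*sqrt(1614)
= 5.8340e+11
R = ln(5.8340e+11)
= 27.0921

27.0921


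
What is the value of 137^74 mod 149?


p = 149 is prime and the exponent is (p-1)/2 = 74, so by Euler's criterion 137^74 = (137/149) = +1 or -1 mod 149.
Compute by square-and-multiply:
  74 = 64 + 8 + 2 (binary 1001010)
  Repeated squaring mod 149: 137^1 = 137, 137^2 = 144, 137^4 = 25, 137^8 = 29, 137^16 = 96, 137^32 = 127, 137^64 = 37
  137^74 = 137^64 * 137^8 * 137^2 = 37 * 29 * 144 mod 149
    37 * 29 = 1073 = 30 mod 149
    30 * 144 = 4320 = 148 mod 149
  137^74 = 148 mod 149
Result 148 = p - 1 = -1 mod 149: 137 is a quadratic non-residue mod 149. As a residue in [0, p-1] the value is 148.
137^74 mod 149 = 148

148


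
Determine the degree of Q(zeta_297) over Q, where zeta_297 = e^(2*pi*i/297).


The degree equals Euler's totient phi(297).
297 = 3^3 * 11
phi(297) = 180

180


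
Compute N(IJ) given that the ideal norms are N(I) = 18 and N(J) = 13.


N(IJ) = N(I) * N(J)
= 18 * 13
= 234

234


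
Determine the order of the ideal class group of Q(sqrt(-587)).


K = Q(sqrt(-587)). d mod 4 = 1, so D = disc(K) = d = -587
h(K) equals the number of primitive reduced positive-definite forms (a, b, c) = a*x^2 + b*x*y + c*y^2 with b^2 - 4ac = D,
where reduced means |b| <= a <= c, with b >= 0 whenever |b| = a or a = c, and primitive means gcd(a, b, c) = 1.
Reduced forces 3a^2 <= |D| = 587, so 1 <= a <= 13; b must have the parity of D, and c = (b^2 - D)/(4a) must be an integer >= a.
Enumerate a = 1..13, b in [-a, a]:
  a=1: (1, 1, 147)  [1]
  a=2: none
  a=3: (3, -1, 49), (3, 1, 49)  [2]
  a=4..6: none
  a=7: (7, -1, 21), (7, 1, 21)  [2]
  a=8: none
  a=9: (9, -5, 17), (9, 5, 17)  [2]
  a=10..13: none
Total reduced forms: 1 + 2 + 2 + 2 = 7
h = 7

7


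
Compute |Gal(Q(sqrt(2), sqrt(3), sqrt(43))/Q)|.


The 3 square roots of distinct primes are multiplicatively independent over Q,
so [K:Q] = 2^3 and Gal(K/Q) is isomorphic to (Z/2Z)^3.
|Gal| = 2^3 = 8

8


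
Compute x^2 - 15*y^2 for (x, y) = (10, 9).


x^2 - d*y^2
= 10^2 - 15*9^2
= 100 - 1215
= -1115

-1115


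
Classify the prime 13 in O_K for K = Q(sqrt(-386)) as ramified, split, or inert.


K = Q(sqrt(-386)). Since d mod 4 = 2, disc(K) = -1544.
Check p | disc: -1544 mod 13 = 3.
p does not divide disc. Compute Legendre symbol (d/p):
4^((13-1)/2) mod 13 = 1
(d/p) = 1, so p splits: (p) = P*P' with e=1, f=1, g=2.
Therefore p is split.

split


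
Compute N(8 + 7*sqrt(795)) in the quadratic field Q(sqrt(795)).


N(a + b*sqrt(d)) = a^2 - d*b^2
= (8)^2 - (795)*(7)^2
= 64 - 38955
= -38891

-38891


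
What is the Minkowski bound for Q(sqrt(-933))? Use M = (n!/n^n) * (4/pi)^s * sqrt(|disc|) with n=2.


d = -933, d mod 4 = 3, so disc(K) = 4d = -3732; |disc(K)| = 3732
Imaginary quadratic field, so n = 2, s = r2 = 1, r1 = 0
M = (n!/n^n) * (4/pi)^s * sqrt(|disc(K)|) = (2!/2^2) * (4/pi)^1 * sqrt(3732)
= 0.5 * 1.273240 * 61.090097
= 38.8912

38.8912


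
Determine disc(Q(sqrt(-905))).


For K = Q(sqrt(d)) with d squarefree: disc(K) = d if d = 1 mod 4, and disc(K) = 4d if d = 2 or 3 mod 4.
Here d = -905, and d mod 4 = 3.
d = 3 mod 4, not 1 (O_K = Z[sqrt(d)]), so disc(K) = 4d = 4 * (-905) = -3620

-3620


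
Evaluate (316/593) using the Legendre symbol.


p = 593 is prime, so compute (316/593) with the reciprocity algorithm (Jacobi-symbol steps: pull out 2s via (2/n), flip via reciprocity, reduce):
  pull out 2: (2/593) = +1  (since 593 mod 8 = 1)
  pull out 2: (2/593) = +1  (since 593 mod 8 = 1)
  reciprocity: (79/593) -> +(593/79)
  reduce: (40/79)
  pull out 2: (2/79) = +1  (since 79 mod 8 = 7)
  pull out 2: (2/79) = +1  (since 79 mod 8 = 7)
  pull out 2: (2/79) = +1  (since 79 mod 8 = 7)
  reciprocity: (5/79) -> +(79/5)
  reduce: (4/5)
  pull out 2: (2/5) = -1  (since 5 mod 8 = 5)
  pull out 2: (2/5) = -1  (since 5 mod 8 = 5)
  (1/5) = 1
Product of signs = 1
(316/593) = 1

1


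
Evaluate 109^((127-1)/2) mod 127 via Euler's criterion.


p = 127 is prime and the exponent is (p-1)/2 = 63, so by Euler's criterion 109^63 = (109/127) = +1 or -1 mod 127.
Compute by square-and-multiply:
  63 = 32 + 16 + 8 + 4 + 2 + 1 (binary 111111)
  Repeated squaring mod 127: 109^1 = 109, 109^2 = 70, 109^4 = 74, 109^8 = 15, 109^16 = 98, 109^32 = 79
  109^63 = 109^32 * 109^16 * 109^8 * 109^4 * 109^2 * 109^1 = 79 * 98 * 15 * 74 * 70 * 109 mod 127
    79 * 98 = 7742 = 122 mod 127
    122 * 15 = 1830 = 52 mod 127
    52 * 74 = 3848 = 38 mod 127
    38 * 70 = 2660 = 120 mod 127
    120 * 109 = 13080 = 126 mod 127
  109^63 = 126 mod 127
Result 126 = p - 1 = -1 mod 127: 109 is a quadratic non-residue mod 127. As a residue in [0, p-1] the value is 126.
109^63 mod 127 = 126

126


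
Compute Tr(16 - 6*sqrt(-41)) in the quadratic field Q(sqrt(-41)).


Tr(a + b*sqrt(d)) = (a + b*sqrt(d)) + (a - b*sqrt(d)) = 2a
= 2 * (16)
= 32

32


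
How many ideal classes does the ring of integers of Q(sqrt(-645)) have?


K = Q(sqrt(-645)). d mod 4 = 3, so D = disc(K) = 4d = -2580
h(K) equals the number of primitive reduced positive-definite forms (a, b, c) = a*x^2 + b*x*y + c*y^2 with b^2 - 4ac = D,
where reduced means |b| <= a <= c, with b >= 0 whenever |b| = a or a = c, and primitive means gcd(a, b, c) = 1.
Reduced forces 3a^2 <= |D| = 2580, so 1 <= a <= 29; b must have the parity of D, and c = (b^2 - D)/(4a) must be an integer >= a.
Enumerate a = 1..29, b in [-a, a]:
  a=1: (1, 0, 645)  [1]
  a=2: (2, 2, 323)  [1]
  a=3: (3, 0, 215)  [1]
  a=4: none
  a=5: (5, 0, 129)  [1]
  a=6: (6, 6, 109)  [1]
  a=7..9: none
  a=10: (10, 10, 67)  [1]
  a=11: (11, -4, 59), (11, 4, 59)  [2]
  a=12..14: none
  a=15: (15, 0, 43)  [1]
  a=16: none
  a=17: (17, -2, 38), (17, 2, 38)  [2]
  a=18: none
  a=19: (19, -2, 34), (19, 2, 34)  [2]
  a=20..21: none
  a=22: (22, -18, 33), (22, 18, 33)  [2]
  a=23..28: none
  a=29: (29, 28, 29)  [1]
Total reduced forms: 1 + 1 + 1 + 1 + 1 + 1 + 2 + 1 + 2 + 2 + 2 + 1 = 16
h = 16

16


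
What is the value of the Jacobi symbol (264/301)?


Compute (264/301) via quadratic reciprocity:
  pull out 2: (2/301) = -1  (since 301 mod 8 = 5)
  pull out 2: (2/301) = -1  (since 301 mod 8 = 5)
  pull out 2: (2/301) = -1  (since 301 mod 8 = 5)
  reciprocity: (33/301) -> +(301/33)
  reduce: (4/33)
  pull out 2: (2/33) = +1  (since 33 mod 8 = 1)
  pull out 2: (2/33) = +1  (since 33 mod 8 = 1)
  (1/33) = 1
Product of signs = -1

-1


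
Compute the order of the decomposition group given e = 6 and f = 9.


|D_P| = e * f
= 6 * 9
= 54

54


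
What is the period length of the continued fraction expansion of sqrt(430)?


Run the CF algorithm for sqrt(430).
a_0 = floor(sqrt(430)) = 20; set m_0=0, q_0=1.
Recurrence: m' = q*a - m,  q' = (d - m'^2)/q,  a' = floor((a_0 + m')/q').
  step 1: m=20, q=30, a=1
  step 2: m=10, q=11, a=2
  step 3: m=12, q=26, a=1
  step 4: m=14, q=9, a=3
  step 5: m=13, q=29, a=1
  step 6: m=16, q=6, a=6
  step 7: m=20, q=5, a=8
  step 8: m=20, q=6, a=6
  step 9: m=16, q=29, a=1
  step 10: m=13, q=9, a=3
  step 11: m=14, q=26, a=1
  step 12: m=12, q=11, a=2
  step 13: m=10, q=30, a=1
  step 14: m=20, q=1, a=40
a_14 = 2*a_0 = 40, so the period closes here.
sqrt(430) = [20; 1, 2, 1, 3, 1, 6, 8, 6, 1, 3, 1, 2, 1, 40]
Period length = 14

14


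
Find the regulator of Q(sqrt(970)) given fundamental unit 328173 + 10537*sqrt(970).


epsilon = 328173 + 10537*sqrt(970)
= 656346.0000
R = ln(656346.0000)
= 13.3944

13.3944


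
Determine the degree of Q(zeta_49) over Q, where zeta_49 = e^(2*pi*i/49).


The degree equals Euler's totient phi(49).
49 = 7^2
phi(49) = 42

42


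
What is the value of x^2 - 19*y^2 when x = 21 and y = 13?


x^2 - d*y^2
= 21^2 - 19*13^2
= 441 - 3211
= -2770

-2770


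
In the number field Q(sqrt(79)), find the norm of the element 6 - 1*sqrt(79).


N(a + b*sqrt(d)) = a^2 - d*b^2
= (6)^2 - (79)*(-1)^2
= 36 - 79
= -43

-43


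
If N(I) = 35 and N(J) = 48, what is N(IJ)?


N(IJ) = N(I) * N(J)
= 35 * 48
= 1680

1680


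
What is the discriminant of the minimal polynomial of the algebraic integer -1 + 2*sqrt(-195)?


The element -1 + 2*sqrt(-195) has minimal polynomial:
x^2 + 2*x + 781
Discriminant = (2)^2 - 4*(781)
= 4 - 3124
= -3120

-3120


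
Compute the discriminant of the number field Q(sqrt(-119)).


For K = Q(sqrt(d)) with d squarefree: disc(K) = d if d = 1 mod 4, and disc(K) = 4d if d = 2 or 3 mod 4.
Here d = -119, and d mod 4 = 1.
d = 1 mod 4 (O_K = Z[(1+sqrt(d))/2]), so disc(K) = d = -119

-119


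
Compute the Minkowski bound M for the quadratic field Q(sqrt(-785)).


d = -785, d mod 4 = 3, so disc(K) = 4d = -3140; |disc(K)| = 3140
Imaginary quadratic field, so n = 2, s = r2 = 1, r1 = 0
M = (n!/n^n) * (4/pi)^s * sqrt(|disc(K)|) = (2!/2^2) * (4/pi)^1 * sqrt(3140)
= 0.5 * 1.273240 * 56.035703
= 35.6734

35.6734


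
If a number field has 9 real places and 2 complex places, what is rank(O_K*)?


By Dirichlet's unit theorem:
rank = r1 + r2 - 1
= 9 + 2 - 1
= 10

10


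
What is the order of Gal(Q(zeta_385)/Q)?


|Gal(Q(zeta_385)/Q)| = phi(385)
= 240

240


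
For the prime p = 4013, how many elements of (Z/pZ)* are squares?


For prime p, the number of non-zero quadratic residues is (p-1)/2.
= (4013-1)/2
= 2006

2006


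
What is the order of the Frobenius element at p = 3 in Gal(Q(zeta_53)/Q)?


The Frobenius at p in Gal(Q(zeta_n)/Q) = (Z/nZ)* is the class of p, so its order is ord_53(3), the smallest k >= 1 with 3^k = 1 mod 53.
n = 53 = 53, phi(53) = 52; the order divides phi(n).
Divisors of 52: 1, 2, 4, 13, 26, 52
Repeated squaring mod 53: 3^1 = 3, 3^2 = 9, 3^4 = 28, 3^8 = 42, 3^16 = 15, 3^32 = 13
Test divisors in increasing order:
  k=1: 3^1 = 3 mod 53
  k=2: 3^2 = 9 mod 53
  k=4: 3^4 = 28 mod 53
  k=13: 3^13 = 42 * 28 * 3 = 30 mod 53
  k=26: 3^26 = 15 * 42 * 9 = 52 mod 53
  k=52: 3^52 = 13 * 15 * 28 = 1 mod 53  <- first divisor giving 1
Order = 52

52


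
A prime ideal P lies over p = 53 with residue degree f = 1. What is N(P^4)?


N(P^a) = p^(a*f)
= 53^(4*1)
= 53^4
= 7890481

7890481


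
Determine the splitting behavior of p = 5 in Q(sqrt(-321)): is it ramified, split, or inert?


K = Q(sqrt(-321)). Since d mod 4 = 3, disc(K) = -1284.
Check p | disc: -1284 mod 5 = 1.
p does not divide disc. Compute Legendre symbol (d/p):
4^((5-1)/2) mod 5 = 1
(d/p) = 1, so p splits: (p) = P*P' with e=1, f=1, g=2.
Therefore p is split.

split


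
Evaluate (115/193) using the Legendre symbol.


p = 193 is prime, so compute (115/193) with the reciprocity algorithm (Jacobi-symbol steps: pull out 2s via (2/n), flip via reciprocity, reduce):
  reciprocity: (115/193) -> +(193/115)
  reduce: (78/115)
  pull out 2: (2/115) = -1  (since 115 mod 8 = 3)
  reciprocity: (39/115) -> -(115/39)
  reduce: (37/39)
  reciprocity: (37/39) -> +(39/37)
  reduce: (2/37)
  pull out 2: (2/37) = -1  (since 37 mod 8 = 5)
  (1/37) = 1
Product of signs = -1
(115/193) = -1

-1


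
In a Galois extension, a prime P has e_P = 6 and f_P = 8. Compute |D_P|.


|D_P| = e * f
= 6 * 8
= 48

48


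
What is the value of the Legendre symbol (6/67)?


p = 67 is prime, so compute (6/67) with the reciprocity algorithm (Jacobi-symbol steps: pull out 2s via (2/n), flip via reciprocity, reduce):
  pull out 2: (2/67) = -1  (since 67 mod 8 = 3)
  reciprocity: (3/67) -> -(67/3)
  reduce: (1/3)
  (1/3) = 1
Product of signs = 1
(6/67) = 1

1


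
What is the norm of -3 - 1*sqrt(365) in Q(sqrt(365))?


N(a + b*sqrt(d)) = a^2 - d*b^2
= (-3)^2 - (365)*(-1)^2
= 9 - 365
= -356

-356


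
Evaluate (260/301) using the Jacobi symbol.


Compute (260/301) via quadratic reciprocity:
  pull out 2: (2/301) = -1  (since 301 mod 8 = 5)
  pull out 2: (2/301) = -1  (since 301 mod 8 = 5)
  reciprocity: (65/301) -> +(301/65)
  reduce: (41/65)
  reciprocity: (41/65) -> +(65/41)
  reduce: (24/41)
  pull out 2: (2/41) = +1  (since 41 mod 8 = 1)
  pull out 2: (2/41) = +1  (since 41 mod 8 = 1)
  pull out 2: (2/41) = +1  (since 41 mod 8 = 1)
  reciprocity: (3/41) -> +(41/3)
  reduce: (2/3)
  pull out 2: (2/3) = -1  (since 3 mod 8 = 3)
  (1/3) = 1
Product of signs = -1

-1


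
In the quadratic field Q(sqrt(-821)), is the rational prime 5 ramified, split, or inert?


K = Q(sqrt(-821)). Since d mod 4 = 3, disc(K) = -3284.
Check p | disc: -3284 mod 5 = 1.
p does not divide disc. Compute Legendre symbol (d/p):
4^((5-1)/2) mod 5 = 1
(d/p) = 1, so p splits: (p) = P*P' with e=1, f=1, g=2.
Therefore p is split.

split


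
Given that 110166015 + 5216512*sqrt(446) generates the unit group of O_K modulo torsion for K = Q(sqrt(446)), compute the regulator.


epsilon = 110166015 + 5216512*sqrt(446)
= 2.2033e+08
R = ln(2.2033e+08)
= 19.2106

19.2106


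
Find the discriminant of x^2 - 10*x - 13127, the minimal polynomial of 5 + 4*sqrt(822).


The element 5 + 4*sqrt(822) has minimal polynomial:
x^2 - 10*x - 13127
Discriminant = (-10)^2 - 4*(-13127)
= 100 + 52508
= 52608

52608


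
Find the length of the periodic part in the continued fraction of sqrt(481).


Run the CF algorithm for sqrt(481).
a_0 = floor(sqrt(481)) = 21; set m_0=0, q_0=1.
Recurrence: m' = q*a - m,  q' = (d - m'^2)/q,  a' = floor((a_0 + m')/q').
  step 1: m=21, q=40, a=1
  step 2: m=19, q=3, a=13
  step 3: m=20, q=27, a=1
  step 4: m=7, q=16, a=1
  step 5: m=9, q=25, a=1
  step 6: m=16, q=9, a=4
  step 7: m=20, q=9, a=4
  step 8: m=16, q=25, a=1
  step 9: m=9, q=16, a=1
  step 10: m=7, q=27, a=1
  step 11: m=20, q=3, a=13
  step 12: m=19, q=40, a=1
  step 13: m=21, q=1, a=42
a_13 = 2*a_0 = 42, so the period closes here.
sqrt(481) = [21; 1, 13, 1, 1, 1, 4, 4, 1, 1, 1, 13, 1, 42]
Period length = 13

13
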